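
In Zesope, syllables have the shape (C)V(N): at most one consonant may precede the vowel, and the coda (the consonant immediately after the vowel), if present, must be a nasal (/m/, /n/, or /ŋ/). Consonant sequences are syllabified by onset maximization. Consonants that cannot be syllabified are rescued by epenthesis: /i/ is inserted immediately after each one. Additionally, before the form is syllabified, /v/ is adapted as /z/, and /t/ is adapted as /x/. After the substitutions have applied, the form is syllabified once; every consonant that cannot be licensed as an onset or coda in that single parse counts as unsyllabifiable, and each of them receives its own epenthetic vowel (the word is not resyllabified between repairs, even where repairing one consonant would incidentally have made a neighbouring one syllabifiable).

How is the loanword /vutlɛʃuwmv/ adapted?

Substitution: /v/ → /z/, /t/ → /x/, giving /zuxlɛʃuwmz/.
Under (C)V(N), the unsyllabifiable consonants are /x/, /w/, /m/, /z/ (only a nasal (/m/, /n/, or /ŋ/) is licensed in coda position; onsets are limited to one consonant).
Epenthesis after each stranded consonant: /x/ → /xi/, /w/ → /wi/, /m/ → /mi/, /z/ → /zi/.

zuxilɛʃuwimizi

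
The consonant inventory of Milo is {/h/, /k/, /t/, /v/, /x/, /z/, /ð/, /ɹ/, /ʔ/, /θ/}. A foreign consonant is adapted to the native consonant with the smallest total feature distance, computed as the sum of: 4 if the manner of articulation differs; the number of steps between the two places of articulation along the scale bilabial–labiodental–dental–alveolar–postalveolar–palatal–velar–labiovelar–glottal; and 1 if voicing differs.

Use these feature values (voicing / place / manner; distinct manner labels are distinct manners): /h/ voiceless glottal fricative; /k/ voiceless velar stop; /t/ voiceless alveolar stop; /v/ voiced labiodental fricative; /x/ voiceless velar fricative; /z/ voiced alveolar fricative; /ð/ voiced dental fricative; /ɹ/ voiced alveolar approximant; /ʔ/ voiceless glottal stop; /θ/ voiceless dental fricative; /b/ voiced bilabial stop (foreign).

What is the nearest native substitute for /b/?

t

/t/ is closest: same manner (stop), place distance 3 (bilabial→alveolar), voicing differs (+1); total 4. Next closest is /v/ at distance 5.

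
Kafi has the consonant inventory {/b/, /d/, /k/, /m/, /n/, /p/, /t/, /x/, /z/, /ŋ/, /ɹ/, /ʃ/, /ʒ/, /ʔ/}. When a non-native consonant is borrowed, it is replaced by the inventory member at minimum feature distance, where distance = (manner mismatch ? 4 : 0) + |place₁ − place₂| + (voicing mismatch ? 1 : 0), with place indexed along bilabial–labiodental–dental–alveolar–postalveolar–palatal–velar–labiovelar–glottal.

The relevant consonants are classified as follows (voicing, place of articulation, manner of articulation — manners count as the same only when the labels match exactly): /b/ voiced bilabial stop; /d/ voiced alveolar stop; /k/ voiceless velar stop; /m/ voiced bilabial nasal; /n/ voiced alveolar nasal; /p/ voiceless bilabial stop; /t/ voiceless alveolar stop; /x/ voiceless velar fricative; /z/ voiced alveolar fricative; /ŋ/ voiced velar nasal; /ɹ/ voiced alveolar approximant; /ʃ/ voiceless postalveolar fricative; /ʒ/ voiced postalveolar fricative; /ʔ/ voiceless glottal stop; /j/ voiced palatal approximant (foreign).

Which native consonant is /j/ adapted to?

ɹ

/ɹ/ is closest: same manner (approximant), place distance 2 (palatal→alveolar), same voicing; total 2. Next closest is /ŋ/ at distance 5.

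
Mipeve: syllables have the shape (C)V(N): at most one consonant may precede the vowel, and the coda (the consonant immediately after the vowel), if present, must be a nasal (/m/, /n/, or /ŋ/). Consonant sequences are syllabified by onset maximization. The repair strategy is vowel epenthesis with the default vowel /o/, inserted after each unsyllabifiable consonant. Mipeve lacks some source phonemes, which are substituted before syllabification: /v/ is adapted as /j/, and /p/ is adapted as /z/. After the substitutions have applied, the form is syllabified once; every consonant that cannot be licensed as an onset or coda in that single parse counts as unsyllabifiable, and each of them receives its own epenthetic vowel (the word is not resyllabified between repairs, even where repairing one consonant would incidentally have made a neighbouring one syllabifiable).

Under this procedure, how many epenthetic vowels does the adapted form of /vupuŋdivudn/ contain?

2

After substitution the input is /juzuŋdijudn/.
The unsyllabifiable consonants are /d/, /n/; each receives one epenthetic vowel.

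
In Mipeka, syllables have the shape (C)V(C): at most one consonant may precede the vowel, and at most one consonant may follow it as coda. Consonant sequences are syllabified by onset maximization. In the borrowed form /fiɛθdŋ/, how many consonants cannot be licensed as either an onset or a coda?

The consonants /d/, /ŋ/ cannot be parsed into a legal (C)V(C) syllable (at most one coda consonant is licensed; onsets are limited to one consonant).

2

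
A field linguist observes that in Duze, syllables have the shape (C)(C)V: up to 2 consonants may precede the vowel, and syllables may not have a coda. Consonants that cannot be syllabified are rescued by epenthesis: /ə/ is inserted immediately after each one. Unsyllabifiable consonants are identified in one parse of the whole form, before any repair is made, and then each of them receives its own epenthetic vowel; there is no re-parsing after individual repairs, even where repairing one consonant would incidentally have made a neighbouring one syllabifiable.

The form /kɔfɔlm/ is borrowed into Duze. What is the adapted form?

Under (C)(C)V, the unsyllabifiable consonants are /l/, /m/ (no codas are permitted; onsets may contain at most 2 consonants).
Epenthesis after each stranded consonant: /l/ → /lə/, /m/ → /mə/.

kɔfɔləmə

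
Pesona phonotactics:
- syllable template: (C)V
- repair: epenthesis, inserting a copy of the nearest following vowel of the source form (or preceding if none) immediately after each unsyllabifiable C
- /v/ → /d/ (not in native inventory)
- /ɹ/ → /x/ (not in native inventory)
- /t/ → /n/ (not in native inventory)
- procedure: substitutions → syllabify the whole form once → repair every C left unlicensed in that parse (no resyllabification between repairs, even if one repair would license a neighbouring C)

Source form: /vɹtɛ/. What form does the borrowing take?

dɛxɛnɛ

Substitution: /v/ → /d/, /ɹ/ → /x/, /t/ → /n/, giving /dxnɛ/.
Syllabifying with onset maximization leaves /d/, /x/ stranded (no codas are permitted; onsets are limited to one consonant).
Inserting the epenthetic vowel yields /d/ → /dɛ/, /x/ → /xɛ/.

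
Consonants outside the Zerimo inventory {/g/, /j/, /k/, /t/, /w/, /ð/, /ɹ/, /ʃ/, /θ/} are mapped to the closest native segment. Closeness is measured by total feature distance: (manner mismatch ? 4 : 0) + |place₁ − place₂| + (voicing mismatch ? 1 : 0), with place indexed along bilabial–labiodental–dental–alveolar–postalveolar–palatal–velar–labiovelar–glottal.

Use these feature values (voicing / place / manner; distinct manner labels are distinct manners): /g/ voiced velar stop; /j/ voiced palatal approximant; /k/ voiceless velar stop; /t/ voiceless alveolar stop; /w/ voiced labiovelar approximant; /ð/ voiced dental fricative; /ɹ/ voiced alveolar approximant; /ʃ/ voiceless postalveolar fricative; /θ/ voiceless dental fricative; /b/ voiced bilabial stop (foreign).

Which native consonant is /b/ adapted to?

/t/ is closest: same manner (stop), place distance 3 (bilabial→alveolar), voicing differs (+1); total 4. Next closest is /g/ at distance 6.

t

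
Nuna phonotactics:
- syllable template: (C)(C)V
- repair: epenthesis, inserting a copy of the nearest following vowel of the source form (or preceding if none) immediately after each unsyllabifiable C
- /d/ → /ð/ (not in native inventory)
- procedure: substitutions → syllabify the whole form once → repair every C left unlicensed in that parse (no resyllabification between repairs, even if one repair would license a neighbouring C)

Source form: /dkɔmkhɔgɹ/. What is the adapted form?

Substitution: /d/ → /ð/, giving /ðkɔmkhɔgɹ/.
Under (C)(C)V, the unsyllabifiable consonants are /m/, /g/, /ɹ/ (no codas are permitted; onsets may contain at most 2 consonants).
Inserting the epenthetic vowel yields /m/ → /mɔ/, /g/ → /gɔ/, /ɹ/ → /ɹɔ/.

ðkɔmɔkhɔgɔɹɔ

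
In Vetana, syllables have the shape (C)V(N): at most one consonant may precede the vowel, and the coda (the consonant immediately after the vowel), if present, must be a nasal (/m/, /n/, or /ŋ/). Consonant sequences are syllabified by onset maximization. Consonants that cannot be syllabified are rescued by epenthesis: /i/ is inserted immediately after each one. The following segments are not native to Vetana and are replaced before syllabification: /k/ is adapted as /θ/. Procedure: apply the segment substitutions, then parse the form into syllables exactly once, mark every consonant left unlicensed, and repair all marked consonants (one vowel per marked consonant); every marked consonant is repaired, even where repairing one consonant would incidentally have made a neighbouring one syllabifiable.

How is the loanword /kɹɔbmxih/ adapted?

Substitution: /k/ → /θ/, giving /θɹɔbmxih/.
Syllabifying with onset maximization leaves /θ/, /b/, /m/, /h/ stranded (only a nasal (/m/, /n/, or /ŋ/) is licensed in coda position; onsets are limited to one consonant).
Epenthesis after each stranded consonant: /θ/ → /θi/, /b/ → /bi/, /m/ → /mi/, /h/ → /hi/.

θiɹɔbimixihi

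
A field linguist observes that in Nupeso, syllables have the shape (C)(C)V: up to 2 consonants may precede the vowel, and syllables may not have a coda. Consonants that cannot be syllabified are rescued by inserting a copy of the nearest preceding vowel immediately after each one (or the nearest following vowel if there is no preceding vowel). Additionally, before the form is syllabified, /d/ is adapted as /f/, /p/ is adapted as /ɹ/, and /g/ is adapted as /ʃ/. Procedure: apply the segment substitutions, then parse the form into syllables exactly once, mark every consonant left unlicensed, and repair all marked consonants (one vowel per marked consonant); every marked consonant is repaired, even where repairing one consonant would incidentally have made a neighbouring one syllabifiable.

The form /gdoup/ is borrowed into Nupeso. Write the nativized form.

ʃfouɹu

Substitution: /g/ → /ʃ/, /d/ → /f/, /p/ → /ɹ/, giving /ʃfouɹ/.
Syllabifying with onset maximization leaves /ɹ/ stranded (no codas are permitted; onsets may contain at most 2 consonants).
Each unlicensed consonant becomes the onset of a new syllable: /ɹ/ → /ɹu/.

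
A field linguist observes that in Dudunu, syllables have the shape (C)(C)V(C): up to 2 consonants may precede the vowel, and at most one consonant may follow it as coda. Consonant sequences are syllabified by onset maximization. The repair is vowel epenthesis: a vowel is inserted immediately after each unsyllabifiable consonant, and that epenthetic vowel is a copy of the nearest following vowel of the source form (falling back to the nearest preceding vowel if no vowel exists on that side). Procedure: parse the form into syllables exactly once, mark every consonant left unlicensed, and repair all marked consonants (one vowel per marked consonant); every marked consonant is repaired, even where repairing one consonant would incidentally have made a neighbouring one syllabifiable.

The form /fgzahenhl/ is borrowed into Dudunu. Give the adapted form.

The consonants /f/, /h/, /l/ cannot be parsed into a legal (C)(C)V(C) syllable (at most one coda consonant is licensed; onsets may contain at most 2 consonants).
Inserting the epenthetic vowel yields /f/ → /fa/, /h/ → /he/, /l/ → /le/.

fagzahenhele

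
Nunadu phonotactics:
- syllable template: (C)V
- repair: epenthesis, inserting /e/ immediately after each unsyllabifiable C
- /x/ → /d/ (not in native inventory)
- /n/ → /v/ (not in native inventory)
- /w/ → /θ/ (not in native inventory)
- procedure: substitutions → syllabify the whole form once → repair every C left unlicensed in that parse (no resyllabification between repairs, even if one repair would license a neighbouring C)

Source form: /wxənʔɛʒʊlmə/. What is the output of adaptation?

Substitution: /w/ → /θ/, /x/ → /d/, /n/ → /v/, giving /θdəvʔɛʒʊlmə/.
Under (C)V, the unsyllabifiable consonants are /θ/, /v/, /l/ (no codas are permitted; onsets are limited to one consonant).
Inserting the epenthetic vowel yields /θ/ → /θe/, /v/ → /ve/, /l/ → /le/.

θedəveʔɛʒʊlemə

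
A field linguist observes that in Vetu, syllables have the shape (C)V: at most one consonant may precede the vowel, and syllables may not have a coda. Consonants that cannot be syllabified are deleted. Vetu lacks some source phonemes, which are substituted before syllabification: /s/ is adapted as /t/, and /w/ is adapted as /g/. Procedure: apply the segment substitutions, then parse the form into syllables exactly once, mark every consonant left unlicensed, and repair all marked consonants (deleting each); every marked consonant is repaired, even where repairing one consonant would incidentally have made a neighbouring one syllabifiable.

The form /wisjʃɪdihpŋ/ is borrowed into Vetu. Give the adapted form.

giʃɪdi

Substitution: /w/ → /g/, /s/ → /t/, giving /gitjʃɪdihpŋ/.
Syllabifying with onset maximization leaves /t/, /j/, /h/, /p/, /ŋ/ stranded (no codas are permitted; onsets are limited to one consonant).
Each unlicensed consonant is deleted: /t/, /j/, /h/, /p/, /ŋ/.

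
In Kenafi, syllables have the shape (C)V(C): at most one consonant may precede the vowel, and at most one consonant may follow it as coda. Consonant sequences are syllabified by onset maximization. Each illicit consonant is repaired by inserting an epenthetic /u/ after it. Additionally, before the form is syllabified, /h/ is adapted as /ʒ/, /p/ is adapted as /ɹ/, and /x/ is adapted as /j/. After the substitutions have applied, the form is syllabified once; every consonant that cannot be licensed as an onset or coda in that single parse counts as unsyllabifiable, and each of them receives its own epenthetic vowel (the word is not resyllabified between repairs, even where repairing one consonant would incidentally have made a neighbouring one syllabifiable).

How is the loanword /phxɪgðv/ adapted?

Substitution: /p/ → /ɹ/, /h/ → /ʒ/, /x/ → /j/, giving /ɹʒjɪgðv/.
The consonants /ɹ/, /ʒ/, /ð/, /v/ cannot be parsed into a legal (C)V(C) syllable (at most one coda consonant is licensed; onsets are limited to one consonant).
Each unlicensed consonant becomes the onset of a new syllable: /ɹ/ → /ɹu/, /ʒ/ → /ʒu/, /ð/ → /ðu/, /v/ → /vu/.

ɹuʒujɪgðuvu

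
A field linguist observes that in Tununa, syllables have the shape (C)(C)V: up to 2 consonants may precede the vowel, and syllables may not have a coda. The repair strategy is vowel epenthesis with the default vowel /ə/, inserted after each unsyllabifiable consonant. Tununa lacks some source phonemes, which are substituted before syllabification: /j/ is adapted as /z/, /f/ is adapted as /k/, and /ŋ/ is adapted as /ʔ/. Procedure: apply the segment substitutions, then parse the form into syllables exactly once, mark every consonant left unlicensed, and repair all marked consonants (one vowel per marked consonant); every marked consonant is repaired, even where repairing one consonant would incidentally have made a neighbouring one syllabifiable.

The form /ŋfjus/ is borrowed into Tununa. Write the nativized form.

Substitution: /ŋ/ → /ʔ/, /f/ → /k/, /j/ → /z/, giving /ʔkzus/.
Syllabifying with onset maximization leaves /ʔ/, /s/ stranded (no codas are permitted; onsets may contain at most 2 consonants).
Epenthesis after each stranded consonant: /ʔ/ → /ʔə/, /s/ → /sə/.

ʔəkzusə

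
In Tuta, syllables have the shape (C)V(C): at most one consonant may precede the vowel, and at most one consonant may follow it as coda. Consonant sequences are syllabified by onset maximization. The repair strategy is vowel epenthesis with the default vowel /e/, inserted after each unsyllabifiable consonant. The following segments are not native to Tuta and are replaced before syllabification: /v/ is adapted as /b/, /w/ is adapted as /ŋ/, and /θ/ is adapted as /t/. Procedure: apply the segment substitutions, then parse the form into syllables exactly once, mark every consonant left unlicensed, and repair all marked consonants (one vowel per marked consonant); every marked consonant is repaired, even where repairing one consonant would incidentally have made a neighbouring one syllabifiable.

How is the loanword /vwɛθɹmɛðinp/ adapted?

Substitution: /v/ → /b/, /w/ → /ŋ/, /θ/ → /t/, giving /bŋɛtɹmɛðinp/.
Syllabifying with onset maximization leaves /b/, /ɹ/, /p/ stranded (at most one coda consonant is licensed; onsets are limited to one consonant).
Inserting the epenthetic vowel yields /b/ → /be/, /ɹ/ → /ɹe/, /p/ → /pe/.

beŋɛtɹemɛðinpe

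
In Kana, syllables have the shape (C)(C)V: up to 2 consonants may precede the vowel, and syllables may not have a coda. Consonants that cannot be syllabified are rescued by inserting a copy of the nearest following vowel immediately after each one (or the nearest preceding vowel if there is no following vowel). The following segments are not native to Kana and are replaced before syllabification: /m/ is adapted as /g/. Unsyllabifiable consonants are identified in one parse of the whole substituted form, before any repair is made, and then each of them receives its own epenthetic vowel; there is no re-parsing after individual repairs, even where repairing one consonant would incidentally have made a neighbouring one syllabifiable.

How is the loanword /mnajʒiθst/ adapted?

gnajʒiθisiti

Substitution: /m/ → /g/, giving /gnajʒiθst/.
Syllabifying with onset maximization leaves /θ/, /s/, /t/ stranded (no codas are permitted; onsets may contain at most 2 consonants).
Inserting the epenthetic vowel yields /θ/ → /θi/, /s/ → /si/, /t/ → /ti/.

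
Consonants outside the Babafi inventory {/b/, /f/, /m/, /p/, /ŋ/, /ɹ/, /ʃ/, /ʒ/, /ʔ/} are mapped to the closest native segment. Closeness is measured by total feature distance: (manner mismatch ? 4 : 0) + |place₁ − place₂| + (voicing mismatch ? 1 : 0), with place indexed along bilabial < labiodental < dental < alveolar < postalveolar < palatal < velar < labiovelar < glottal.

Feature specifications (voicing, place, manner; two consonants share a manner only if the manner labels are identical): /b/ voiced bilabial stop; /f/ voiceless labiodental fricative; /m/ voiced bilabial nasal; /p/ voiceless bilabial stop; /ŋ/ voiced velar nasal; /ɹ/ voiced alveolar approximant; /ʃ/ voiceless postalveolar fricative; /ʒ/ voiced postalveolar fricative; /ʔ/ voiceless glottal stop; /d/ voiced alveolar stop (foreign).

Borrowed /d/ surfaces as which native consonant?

/b/ is closest: same manner (stop), place distance 3 (alveolar→bilabial), same voicing; total 3. Next closest is /p/ at distance 4.

b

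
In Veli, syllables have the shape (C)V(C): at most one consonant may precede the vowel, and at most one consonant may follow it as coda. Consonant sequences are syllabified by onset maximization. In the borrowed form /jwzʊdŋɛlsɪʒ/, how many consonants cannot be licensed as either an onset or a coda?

The consonants /j/, /w/ cannot be parsed into a legal (C)V(C) syllable (at most one coda consonant is licensed; onsets are limited to one consonant).

2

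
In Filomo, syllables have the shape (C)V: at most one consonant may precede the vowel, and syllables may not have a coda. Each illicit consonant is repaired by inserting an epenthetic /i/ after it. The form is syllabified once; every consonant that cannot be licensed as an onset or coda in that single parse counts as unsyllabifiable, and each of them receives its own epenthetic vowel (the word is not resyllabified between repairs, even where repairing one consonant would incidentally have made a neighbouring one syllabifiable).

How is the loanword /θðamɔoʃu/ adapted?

θiðamɔoʃu

Syllabifying with onset maximization leaves /θ/ stranded (no codas are permitted; onsets are limited to one consonant).
Inserting the epenthetic vowel yields /θ/ → /θi/.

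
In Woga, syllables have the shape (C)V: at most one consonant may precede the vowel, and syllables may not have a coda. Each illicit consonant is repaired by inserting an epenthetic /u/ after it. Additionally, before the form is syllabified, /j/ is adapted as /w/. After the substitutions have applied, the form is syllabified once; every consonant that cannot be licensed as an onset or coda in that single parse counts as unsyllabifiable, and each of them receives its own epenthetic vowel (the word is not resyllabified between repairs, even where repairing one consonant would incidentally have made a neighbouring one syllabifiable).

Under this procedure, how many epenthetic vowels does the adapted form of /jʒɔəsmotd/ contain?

4

After substitution the input is /wʒɔəsmotd/.
The unsyllabifiable consonants are /w/, /s/, /t/, /d/; each receives one epenthetic vowel.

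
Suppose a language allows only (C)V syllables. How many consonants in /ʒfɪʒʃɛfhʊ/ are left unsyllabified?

Under (C)V, the unsyllabifiable consonants are /ʒ/, /ʒ/, /f/ (no codas are permitted; onsets are limited to one consonant).

3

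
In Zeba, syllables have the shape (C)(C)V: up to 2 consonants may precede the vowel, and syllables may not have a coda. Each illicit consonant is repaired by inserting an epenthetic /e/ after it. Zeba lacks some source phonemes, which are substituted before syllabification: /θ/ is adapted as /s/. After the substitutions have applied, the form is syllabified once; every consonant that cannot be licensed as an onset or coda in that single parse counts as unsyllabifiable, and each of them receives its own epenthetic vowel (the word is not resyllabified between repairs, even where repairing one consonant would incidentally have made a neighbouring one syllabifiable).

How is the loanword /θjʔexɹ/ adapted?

Substitution: /θ/ → /s/, giving /sjʔexɹ/.
The consonants /s/, /x/, /ɹ/ cannot be parsed into a legal (C)(C)V syllable (no codas are permitted; onsets may contain at most 2 consonants).
Epenthesis after each stranded consonant: /s/ → /se/, /x/ → /xe/, /ɹ/ → /ɹe/.

sejʔexeɹe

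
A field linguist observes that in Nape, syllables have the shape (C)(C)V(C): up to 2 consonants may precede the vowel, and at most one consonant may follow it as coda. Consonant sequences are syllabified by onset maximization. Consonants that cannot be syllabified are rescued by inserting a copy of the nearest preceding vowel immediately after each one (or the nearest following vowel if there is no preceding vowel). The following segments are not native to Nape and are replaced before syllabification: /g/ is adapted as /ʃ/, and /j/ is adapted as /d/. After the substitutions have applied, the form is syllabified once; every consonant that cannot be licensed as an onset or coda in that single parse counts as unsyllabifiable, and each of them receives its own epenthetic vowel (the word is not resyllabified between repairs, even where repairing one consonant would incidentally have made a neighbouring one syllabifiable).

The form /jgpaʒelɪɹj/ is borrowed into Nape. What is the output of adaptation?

Substitution: /j/ → /d/, /g/ → /ʃ/, giving /dʃpaʒelɪɹd/.
Under (C)(C)V(C), the unsyllabifiable consonants are /d/, /d/ (at most one coda consonant is licensed; onsets may contain at most 2 consonants).
Inserting the epenthetic vowel yields /d/ → /da/, /d/ → /dɪ/.

daʃpaʒelɪɹdɪ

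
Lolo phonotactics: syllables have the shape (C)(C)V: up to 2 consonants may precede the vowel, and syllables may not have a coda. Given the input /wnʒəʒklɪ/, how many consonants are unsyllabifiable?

2

Syllabifying with onset maximization leaves /w/, /ʒ/ stranded (no codas are permitted; onsets may contain at most 2 consonants).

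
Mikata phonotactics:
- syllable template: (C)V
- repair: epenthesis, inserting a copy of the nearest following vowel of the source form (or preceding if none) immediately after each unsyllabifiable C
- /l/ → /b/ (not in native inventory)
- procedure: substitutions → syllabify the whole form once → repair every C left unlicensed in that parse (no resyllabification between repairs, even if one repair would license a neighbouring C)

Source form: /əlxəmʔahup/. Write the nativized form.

Substitution: /l/ → /b/, giving /əbxəmʔahup/.
Under (C)V, the unsyllabifiable consonants are /b/, /m/, /p/ (no codas are permitted; onsets are limited to one consonant).
Inserting the epenthetic vowel yields /b/ → /bə/, /m/ → /ma/, /p/ → /pu/.

əbəxəmaʔahupu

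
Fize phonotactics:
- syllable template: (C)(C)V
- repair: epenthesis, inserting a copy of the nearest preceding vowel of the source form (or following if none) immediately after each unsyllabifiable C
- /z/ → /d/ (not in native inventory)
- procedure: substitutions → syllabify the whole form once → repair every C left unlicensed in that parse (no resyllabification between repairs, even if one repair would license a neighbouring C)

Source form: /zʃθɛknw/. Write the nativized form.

dɛʃθɛkɛnɛwɛ

Substitution: /z/ → /d/, giving /dʃθɛknw/.
The consonants /d/, /k/, /n/, /w/ cannot be parsed into a legal (C)(C)V syllable (no codas are permitted; onsets may contain at most 2 consonants).
Each unlicensed consonant becomes the onset of a new syllable: /d/ → /dɛ/, /k/ → /kɛ/, /n/ → /nɛ/, /w/ → /wɛ/.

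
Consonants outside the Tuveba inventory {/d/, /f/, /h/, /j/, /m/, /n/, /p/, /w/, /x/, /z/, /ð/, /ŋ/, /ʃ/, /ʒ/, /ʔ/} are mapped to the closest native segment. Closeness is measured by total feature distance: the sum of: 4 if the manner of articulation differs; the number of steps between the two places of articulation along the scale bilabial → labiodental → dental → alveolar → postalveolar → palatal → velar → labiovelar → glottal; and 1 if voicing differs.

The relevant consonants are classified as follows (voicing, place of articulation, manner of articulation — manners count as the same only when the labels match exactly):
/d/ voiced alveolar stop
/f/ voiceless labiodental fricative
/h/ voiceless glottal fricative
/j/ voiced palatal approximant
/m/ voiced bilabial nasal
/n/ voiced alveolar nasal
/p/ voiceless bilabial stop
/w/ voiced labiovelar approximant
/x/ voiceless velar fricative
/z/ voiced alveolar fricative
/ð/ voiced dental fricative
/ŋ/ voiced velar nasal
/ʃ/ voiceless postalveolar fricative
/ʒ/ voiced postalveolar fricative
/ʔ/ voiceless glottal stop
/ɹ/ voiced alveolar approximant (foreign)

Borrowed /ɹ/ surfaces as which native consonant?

/j/ is closest: same manner (approximant), place distance 2 (alveolar→palatal), same voicing; total 2. Next closest is /d/ at distance 4.

j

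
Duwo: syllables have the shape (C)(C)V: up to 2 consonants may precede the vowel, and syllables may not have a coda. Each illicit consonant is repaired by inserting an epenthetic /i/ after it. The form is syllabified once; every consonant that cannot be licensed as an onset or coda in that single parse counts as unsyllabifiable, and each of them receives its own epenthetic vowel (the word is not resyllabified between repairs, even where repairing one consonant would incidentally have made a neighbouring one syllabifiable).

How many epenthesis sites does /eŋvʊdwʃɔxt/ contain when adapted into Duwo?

The unsyllabifiable consonants are /d/, /x/, /t/; each receives one epenthetic vowel.

3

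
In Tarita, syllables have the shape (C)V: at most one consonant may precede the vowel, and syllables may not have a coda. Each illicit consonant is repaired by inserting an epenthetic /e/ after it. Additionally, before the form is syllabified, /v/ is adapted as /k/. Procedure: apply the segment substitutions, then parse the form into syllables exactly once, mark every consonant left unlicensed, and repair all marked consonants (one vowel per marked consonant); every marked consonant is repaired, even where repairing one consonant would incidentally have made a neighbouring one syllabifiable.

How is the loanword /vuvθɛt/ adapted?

Substitution: /v/ → /k/, giving /kukθɛt/.
Under (C)V, the unsyllabifiable consonants are /k/, /t/ (no codas are permitted; onsets are limited to one consonant).
Each unlicensed consonant becomes the onset of a new syllable: /k/ → /ke/, /t/ → /te/.

kukeθɛte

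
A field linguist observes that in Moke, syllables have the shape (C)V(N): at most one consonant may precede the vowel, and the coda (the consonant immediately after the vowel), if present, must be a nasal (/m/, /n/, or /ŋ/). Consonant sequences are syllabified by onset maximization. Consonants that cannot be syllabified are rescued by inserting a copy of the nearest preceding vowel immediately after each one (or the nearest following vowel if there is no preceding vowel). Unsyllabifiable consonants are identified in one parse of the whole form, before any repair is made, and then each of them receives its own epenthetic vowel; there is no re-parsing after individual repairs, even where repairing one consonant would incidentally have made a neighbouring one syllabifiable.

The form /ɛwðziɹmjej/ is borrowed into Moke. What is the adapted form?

ɛwɛðɛziɹimijeje

The consonants /w/, /ð/, /ɹ/, /m/, /j/ cannot be parsed into a legal (C)V(N) syllable (only a nasal (/m/, /n/, or /ŋ/) is licensed in coda position; onsets are limited to one consonant).
Inserting the epenthetic vowel yields /w/ → /wɛ/, /ð/ → /ðɛ/, /ɹ/ → /ɹi/, /m/ → /mi/, /j/ → /je/.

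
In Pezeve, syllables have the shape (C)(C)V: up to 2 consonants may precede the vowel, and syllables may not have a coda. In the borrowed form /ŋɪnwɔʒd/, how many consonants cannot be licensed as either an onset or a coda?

2

Under (C)(C)V, the unsyllabifiable consonants are /ʒ/, /d/ (no codas are permitted; onsets may contain at most 2 consonants).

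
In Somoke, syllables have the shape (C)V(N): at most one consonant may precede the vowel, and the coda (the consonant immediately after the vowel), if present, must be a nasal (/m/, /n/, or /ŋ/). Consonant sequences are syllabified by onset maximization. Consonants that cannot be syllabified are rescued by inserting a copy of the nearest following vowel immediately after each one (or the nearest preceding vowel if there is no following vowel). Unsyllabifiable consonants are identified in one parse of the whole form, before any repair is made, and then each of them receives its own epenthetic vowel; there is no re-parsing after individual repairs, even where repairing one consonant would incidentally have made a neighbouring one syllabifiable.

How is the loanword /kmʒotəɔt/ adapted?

komoʒotəɔtɔ

Syllabifying with onset maximization leaves /k/, /m/, /t/ stranded (only a nasal (/m/, /n/, or /ŋ/) is licensed in coda position; onsets are limited to one consonant).
Inserting the epenthetic vowel yields /k/ → /ko/, /m/ → /mo/, /t/ → /tɔ/.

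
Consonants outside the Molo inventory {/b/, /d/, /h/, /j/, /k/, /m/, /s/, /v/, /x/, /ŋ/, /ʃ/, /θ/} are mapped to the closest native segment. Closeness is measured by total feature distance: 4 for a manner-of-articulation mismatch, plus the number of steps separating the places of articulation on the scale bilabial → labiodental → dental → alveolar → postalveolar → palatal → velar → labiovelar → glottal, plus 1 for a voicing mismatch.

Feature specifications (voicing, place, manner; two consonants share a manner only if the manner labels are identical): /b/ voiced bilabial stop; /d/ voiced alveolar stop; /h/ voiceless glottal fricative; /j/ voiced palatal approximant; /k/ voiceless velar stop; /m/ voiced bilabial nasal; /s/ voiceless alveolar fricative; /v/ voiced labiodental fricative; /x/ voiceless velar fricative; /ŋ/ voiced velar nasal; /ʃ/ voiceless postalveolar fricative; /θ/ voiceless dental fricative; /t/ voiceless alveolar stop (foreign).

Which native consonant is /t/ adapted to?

/d/ is closest: same manner (stop), place distance 0 (alveolar→alveolar), voicing differs (+1); total 1. Next closest is /k/ at distance 3.

d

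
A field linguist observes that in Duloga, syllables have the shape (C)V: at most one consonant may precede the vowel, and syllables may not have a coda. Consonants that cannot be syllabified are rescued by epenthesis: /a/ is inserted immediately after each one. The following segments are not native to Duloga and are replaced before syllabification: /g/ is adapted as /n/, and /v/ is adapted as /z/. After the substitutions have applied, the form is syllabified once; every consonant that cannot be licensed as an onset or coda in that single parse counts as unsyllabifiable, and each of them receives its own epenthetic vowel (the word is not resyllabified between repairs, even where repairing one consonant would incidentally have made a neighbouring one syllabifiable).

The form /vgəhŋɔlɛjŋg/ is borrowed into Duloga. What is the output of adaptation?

zanəhaŋɔlɛjaŋana

Substitution: /v/ → /z/, /g/ → /n/, giving /znəhŋɔlɛjŋn/.
Under (C)V, the unsyllabifiable consonants are /z/, /h/, /j/, /ŋ/, /n/ (no codas are permitted; onsets are limited to one consonant).
Each unlicensed consonant becomes the onset of a new syllable: /z/ → /za/, /h/ → /ha/, /j/ → /ja/, /ŋ/ → /ŋa/, /n/ → /na/.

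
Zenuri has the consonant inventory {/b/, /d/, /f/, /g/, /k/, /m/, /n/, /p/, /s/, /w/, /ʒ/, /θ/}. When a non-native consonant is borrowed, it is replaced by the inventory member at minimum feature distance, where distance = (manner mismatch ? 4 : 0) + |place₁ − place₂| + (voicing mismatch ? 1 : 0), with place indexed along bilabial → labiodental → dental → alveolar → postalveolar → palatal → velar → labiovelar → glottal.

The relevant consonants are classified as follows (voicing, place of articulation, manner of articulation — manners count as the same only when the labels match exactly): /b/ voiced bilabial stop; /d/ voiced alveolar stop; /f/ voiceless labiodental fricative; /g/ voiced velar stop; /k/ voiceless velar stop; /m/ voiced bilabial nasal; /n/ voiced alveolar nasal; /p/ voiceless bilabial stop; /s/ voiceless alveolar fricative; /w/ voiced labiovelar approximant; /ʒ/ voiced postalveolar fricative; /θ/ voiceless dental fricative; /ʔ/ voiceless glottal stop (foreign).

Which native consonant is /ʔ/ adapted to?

/k/ is closest: same manner (stop), place distance 2 (glottal→velar), same voicing; total 2. Next closest is /g/ at distance 3.

k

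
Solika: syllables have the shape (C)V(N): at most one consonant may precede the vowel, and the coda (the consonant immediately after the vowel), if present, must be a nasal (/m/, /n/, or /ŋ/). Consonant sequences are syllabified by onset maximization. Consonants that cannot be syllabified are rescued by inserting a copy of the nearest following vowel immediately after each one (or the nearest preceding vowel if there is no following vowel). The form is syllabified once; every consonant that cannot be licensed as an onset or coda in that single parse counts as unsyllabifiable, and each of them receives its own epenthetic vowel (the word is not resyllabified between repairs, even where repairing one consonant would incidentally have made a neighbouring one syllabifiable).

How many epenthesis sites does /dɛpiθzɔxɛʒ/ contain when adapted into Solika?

2

The unsyllabifiable consonants are /θ/, /ʒ/; each receives one epenthetic vowel.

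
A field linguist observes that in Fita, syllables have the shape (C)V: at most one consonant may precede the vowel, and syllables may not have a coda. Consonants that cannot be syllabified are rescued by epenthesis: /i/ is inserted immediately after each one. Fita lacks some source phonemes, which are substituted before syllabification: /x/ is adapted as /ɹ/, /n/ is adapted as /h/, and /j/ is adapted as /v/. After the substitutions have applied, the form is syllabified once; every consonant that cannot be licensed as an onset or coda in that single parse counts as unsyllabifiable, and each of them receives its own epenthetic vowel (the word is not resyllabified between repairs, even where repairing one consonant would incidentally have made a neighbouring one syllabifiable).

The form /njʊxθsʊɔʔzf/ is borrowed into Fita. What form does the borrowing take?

hivʊɹiθisʊɔʔizifi

Substitution: /n/ → /h/, /j/ → /v/, /x/ → /ɹ/, giving /hvʊɹθsʊɔʔzf/.
Under (C)V, the unsyllabifiable consonants are /h/, /ɹ/, /θ/, /ʔ/, /z/, /f/ (no codas are permitted; onsets are limited to one consonant).
Each unlicensed consonant becomes the onset of a new syllable: /h/ → /hi/, /ɹ/ → /ɹi/, /θ/ → /θi/, /ʔ/ → /ʔi/, /z/ → /zi/, /f/ → /fi/.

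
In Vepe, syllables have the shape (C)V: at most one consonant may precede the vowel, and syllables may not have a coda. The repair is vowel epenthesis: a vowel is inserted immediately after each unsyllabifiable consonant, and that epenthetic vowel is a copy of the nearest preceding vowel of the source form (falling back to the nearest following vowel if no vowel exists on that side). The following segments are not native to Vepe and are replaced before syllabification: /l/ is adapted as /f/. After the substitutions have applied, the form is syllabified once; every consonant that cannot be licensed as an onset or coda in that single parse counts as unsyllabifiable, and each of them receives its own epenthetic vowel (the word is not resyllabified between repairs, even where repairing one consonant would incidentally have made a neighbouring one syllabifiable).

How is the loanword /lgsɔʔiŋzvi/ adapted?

Substitution: /l/ → /f/, giving /fgsɔʔiŋzvi/.
Syllabifying with onset maximization leaves /f/, /g/, /ŋ/, /z/ stranded (no codas are permitted; onsets are limited to one consonant).
Inserting the epenthetic vowel yields /f/ → /fɔ/, /g/ → /gɔ/, /ŋ/ → /ŋi/, /z/ → /zi/.

fɔgɔsɔʔiŋizivi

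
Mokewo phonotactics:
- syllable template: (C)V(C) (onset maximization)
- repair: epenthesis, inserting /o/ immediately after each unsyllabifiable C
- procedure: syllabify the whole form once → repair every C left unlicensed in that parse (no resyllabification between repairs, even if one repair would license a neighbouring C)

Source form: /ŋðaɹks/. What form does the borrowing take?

ŋoðaɹkoso

Syllabifying with onset maximization leaves /ŋ/, /k/, /s/ stranded (at most one coda consonant is licensed; onsets are limited to one consonant).
Each unlicensed consonant becomes the onset of a new syllable: /ŋ/ → /ŋo/, /k/ → /ko/, /s/ → /so/.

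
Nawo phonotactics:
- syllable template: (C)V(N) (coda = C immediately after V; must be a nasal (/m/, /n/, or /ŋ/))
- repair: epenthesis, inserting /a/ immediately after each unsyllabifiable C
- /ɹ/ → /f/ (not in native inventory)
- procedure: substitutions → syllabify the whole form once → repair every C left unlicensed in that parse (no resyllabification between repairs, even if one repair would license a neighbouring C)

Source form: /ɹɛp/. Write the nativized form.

Substitution: /ɹ/ → /f/, giving /fɛp/.
Under (C)V(N), the unsyllabifiable consonants are /p/ (only a nasal (/m/, /n/, or /ŋ/) is licensed in coda position; onsets are limited to one consonant).
Inserting the epenthetic vowel yields /p/ → /pa/.

fɛpa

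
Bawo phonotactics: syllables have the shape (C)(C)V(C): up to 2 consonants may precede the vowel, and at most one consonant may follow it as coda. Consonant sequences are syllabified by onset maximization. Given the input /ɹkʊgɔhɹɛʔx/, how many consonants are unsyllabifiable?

1

Syllabifying with onset maximization leaves /x/ stranded (at most one coda consonant is licensed; onsets may contain at most 2 consonants).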